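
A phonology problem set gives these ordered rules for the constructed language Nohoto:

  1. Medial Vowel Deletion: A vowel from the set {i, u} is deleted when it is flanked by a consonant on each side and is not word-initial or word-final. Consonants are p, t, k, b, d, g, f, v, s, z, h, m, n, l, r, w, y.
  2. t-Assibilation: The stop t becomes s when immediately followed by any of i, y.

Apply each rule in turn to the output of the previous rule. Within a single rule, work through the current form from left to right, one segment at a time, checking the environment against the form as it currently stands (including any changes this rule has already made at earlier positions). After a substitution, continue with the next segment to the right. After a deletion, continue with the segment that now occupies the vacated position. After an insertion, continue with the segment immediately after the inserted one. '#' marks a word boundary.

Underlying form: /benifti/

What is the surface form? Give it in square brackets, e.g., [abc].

1 Medial Vowel Deletion: [benifti] → [benfti]
2 t-Assibilation: [benfti] → [benfsi]

[benfsi]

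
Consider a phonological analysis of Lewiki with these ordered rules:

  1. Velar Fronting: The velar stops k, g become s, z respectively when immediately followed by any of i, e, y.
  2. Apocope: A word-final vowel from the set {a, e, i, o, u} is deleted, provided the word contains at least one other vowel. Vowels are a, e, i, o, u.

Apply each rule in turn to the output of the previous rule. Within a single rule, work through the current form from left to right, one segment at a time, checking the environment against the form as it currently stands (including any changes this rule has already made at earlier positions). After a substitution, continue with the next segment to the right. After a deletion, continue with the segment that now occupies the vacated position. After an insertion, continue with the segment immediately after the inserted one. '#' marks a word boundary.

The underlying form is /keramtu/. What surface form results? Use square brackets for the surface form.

[seramt]

1 Velar Fronting: [keramtu] → [seramtu]
2 Apocope: [seramtu] → [seramt]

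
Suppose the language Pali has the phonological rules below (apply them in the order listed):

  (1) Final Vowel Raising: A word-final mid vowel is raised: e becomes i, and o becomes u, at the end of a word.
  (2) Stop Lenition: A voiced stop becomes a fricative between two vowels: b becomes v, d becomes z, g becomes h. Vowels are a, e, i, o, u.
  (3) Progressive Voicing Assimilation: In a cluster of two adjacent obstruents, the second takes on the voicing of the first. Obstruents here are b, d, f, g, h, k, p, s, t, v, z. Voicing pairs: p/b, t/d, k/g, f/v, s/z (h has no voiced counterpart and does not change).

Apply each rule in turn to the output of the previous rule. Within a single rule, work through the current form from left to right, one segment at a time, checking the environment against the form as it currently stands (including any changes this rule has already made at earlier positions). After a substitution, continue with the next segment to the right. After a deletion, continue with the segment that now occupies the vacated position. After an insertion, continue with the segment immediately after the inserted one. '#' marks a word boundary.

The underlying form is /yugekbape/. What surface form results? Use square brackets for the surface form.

(1) Final Vowel Raising: [yugekbape] → [yugekbapi]
(2) Stop Lenition: [yugekbapi] → [yuhekbapi]
(3) Progressive Voicing Assimilation: [yuhekbapi] → [yuhekpapi]

[yuhekpapi]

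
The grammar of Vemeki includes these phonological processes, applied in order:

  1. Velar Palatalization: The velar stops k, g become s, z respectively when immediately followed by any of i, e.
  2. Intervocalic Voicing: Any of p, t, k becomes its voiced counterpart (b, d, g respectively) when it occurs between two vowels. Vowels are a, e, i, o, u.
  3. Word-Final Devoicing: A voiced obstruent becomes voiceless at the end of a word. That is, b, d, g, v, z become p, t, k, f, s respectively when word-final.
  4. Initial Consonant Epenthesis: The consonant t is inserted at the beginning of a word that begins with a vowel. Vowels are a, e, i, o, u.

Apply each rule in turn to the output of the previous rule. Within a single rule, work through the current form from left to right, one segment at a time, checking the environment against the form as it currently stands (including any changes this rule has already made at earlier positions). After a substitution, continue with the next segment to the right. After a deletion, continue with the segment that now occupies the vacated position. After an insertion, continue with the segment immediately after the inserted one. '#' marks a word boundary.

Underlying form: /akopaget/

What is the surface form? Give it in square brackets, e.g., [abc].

1 Velar Palatalization: [akopaget] → [akopazet]
2 Intervocalic Voicing: [akopazet] → [agobazet]
3 Word-Final Devoicing: no change — [agobazet]
4 Initial Consonant Epenthesis: [agobazet] → [tagobazet]

[tagobazet]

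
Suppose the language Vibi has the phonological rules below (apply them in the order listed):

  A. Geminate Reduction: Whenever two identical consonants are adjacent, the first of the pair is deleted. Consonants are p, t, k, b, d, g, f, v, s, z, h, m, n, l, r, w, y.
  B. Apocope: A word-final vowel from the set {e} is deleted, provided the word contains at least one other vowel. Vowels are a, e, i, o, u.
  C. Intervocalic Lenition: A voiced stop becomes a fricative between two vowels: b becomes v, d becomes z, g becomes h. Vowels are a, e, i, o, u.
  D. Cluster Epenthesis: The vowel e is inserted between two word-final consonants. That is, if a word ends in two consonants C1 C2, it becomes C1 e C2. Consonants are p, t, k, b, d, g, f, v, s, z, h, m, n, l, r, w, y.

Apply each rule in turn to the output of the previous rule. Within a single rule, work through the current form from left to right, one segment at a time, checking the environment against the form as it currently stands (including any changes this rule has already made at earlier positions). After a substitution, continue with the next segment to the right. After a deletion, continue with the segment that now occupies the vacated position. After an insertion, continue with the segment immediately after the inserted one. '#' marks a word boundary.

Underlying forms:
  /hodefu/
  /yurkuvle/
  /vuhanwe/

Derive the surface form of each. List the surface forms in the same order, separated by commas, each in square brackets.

/hodefu/:
  A Geminate Reduction: no change — [hodefu]
  B Apocope: no change — [hodefu]
  C Intervocalic Lenition: [hodefu] → [hozefu]
  D Cluster Epenthesis: no change — [hozefu]
/yurkuvle/:
  A Geminate Reduction: no change — [yurkuvle]
  B Apocope: [yurkuvle] → [yurkuvl]
  C Intervocalic Lenition: no change — [yurkuvl]
  D Cluster Epenthesis: [yurkuvl] → [yurkuvel]
/vuhanwe/:
  A Geminate Reduction: no change — [vuhanwe]
  B Apocope: [vuhanwe] → [vuhanw]
  C Intervocalic Lenition: no change — [vuhanw]
  D Cluster Epenthesis: [vuhanw] → [vuhanew]

[hozefu], [yurkuvel], [vuhanew]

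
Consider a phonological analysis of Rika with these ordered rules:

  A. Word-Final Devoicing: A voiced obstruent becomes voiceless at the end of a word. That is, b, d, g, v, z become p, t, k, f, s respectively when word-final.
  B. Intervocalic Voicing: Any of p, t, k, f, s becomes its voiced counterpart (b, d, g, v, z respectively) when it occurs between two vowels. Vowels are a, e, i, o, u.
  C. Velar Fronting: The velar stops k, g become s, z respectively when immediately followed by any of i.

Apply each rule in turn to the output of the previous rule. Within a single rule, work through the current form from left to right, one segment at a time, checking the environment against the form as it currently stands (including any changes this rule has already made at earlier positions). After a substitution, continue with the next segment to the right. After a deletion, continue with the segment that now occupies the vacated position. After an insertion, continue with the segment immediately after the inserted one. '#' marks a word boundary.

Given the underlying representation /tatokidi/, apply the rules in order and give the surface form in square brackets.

A Word-Final Devoicing: no change — [tatokidi]
B Intervocalic Voicing: [tatokidi] → [tadogidi]
C Velar Fronting: [tadogidi] → [tadozidi]

[tadozidi]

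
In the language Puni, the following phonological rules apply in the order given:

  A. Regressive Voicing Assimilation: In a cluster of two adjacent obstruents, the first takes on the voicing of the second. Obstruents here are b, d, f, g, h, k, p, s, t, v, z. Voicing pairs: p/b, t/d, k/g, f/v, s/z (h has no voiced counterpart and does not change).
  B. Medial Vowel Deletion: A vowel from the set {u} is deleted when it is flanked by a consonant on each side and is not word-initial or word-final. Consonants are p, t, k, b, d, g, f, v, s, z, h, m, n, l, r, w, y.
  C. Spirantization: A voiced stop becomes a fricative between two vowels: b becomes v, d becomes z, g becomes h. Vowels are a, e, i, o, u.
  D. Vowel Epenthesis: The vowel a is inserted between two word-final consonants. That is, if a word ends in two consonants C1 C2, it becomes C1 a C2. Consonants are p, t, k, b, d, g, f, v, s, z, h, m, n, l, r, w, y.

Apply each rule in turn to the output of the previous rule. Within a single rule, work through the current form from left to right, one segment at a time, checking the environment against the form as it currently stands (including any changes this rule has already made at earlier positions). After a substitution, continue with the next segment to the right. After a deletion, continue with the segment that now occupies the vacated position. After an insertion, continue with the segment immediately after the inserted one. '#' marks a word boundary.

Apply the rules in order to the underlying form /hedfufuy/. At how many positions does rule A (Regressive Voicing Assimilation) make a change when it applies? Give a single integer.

A Regressive Voicing Assimilation: [hedfufuy] → [hetfufuy]
B Medial Vowel Deletion: [hetfufuy] → [hetffy]
C Spirantization: no change — [hetffy]
D Vowel Epenthesis: [hetffy] → [hetffay]
Rule A changed 1 position(s).

1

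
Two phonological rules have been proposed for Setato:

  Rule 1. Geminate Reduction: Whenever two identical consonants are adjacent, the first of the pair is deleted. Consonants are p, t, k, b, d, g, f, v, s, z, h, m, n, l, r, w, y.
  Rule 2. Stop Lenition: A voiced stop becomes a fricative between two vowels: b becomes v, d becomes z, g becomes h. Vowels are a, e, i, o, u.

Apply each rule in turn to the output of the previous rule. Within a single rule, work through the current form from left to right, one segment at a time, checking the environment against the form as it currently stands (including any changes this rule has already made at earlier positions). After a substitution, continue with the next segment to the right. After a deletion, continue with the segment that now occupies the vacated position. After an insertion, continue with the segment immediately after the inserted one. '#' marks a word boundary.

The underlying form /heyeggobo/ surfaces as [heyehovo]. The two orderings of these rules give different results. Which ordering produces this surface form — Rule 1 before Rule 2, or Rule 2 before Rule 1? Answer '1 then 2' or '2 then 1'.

1 then 2

Order 1 then 2:
  1 Geminate Reduction: [heyeggobo] → [heyegobo]
  2 Stop Lenition: [heyegobo] → [heyehovo]
  result: [heyehovo]
Order 2 then 1:
  2 Stop Lenition: [heyeggobo] → [heyeggovo]
  1 Geminate Reduction: [heyeggovo] → [heyegovo]
  result: [heyegovo]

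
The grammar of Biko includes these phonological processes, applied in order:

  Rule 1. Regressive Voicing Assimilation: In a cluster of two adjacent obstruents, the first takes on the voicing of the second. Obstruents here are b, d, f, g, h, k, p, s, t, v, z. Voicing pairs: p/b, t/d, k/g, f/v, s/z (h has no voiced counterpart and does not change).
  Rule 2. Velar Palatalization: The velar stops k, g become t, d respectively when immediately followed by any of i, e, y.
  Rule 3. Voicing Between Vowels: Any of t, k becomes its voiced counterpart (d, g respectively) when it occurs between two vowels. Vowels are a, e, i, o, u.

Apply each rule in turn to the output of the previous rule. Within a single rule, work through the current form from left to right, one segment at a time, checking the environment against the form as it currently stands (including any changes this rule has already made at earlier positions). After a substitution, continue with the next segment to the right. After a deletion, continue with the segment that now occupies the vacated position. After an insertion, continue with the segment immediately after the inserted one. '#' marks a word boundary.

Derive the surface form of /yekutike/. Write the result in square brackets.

Rule 1 Regressive Voicing Assimilation: no change — [yekutike]
Rule 2 Velar Palatalization: [yekutike] → [yekutite]
Rule 3 Voicing Between Vowels: [yekutite] → [yegudide]

[yegudide]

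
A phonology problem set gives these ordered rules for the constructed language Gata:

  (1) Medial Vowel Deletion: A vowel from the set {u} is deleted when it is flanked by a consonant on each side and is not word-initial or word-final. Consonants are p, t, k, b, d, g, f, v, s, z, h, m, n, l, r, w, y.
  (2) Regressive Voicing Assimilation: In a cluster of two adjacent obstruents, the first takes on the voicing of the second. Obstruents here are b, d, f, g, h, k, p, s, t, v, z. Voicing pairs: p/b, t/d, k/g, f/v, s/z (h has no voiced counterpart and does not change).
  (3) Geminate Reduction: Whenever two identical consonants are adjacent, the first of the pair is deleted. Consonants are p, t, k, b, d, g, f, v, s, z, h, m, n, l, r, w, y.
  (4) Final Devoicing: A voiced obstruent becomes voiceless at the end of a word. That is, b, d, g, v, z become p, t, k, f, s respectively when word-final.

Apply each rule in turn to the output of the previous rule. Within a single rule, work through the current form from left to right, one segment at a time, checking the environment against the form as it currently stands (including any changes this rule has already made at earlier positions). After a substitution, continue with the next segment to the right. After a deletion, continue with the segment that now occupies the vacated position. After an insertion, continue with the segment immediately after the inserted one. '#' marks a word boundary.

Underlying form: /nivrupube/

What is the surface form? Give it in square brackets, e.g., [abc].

[nivrbe]

(1) Medial Vowel Deletion: [nivrupube] → [nivrpbe]
(2) Regressive Voicing Assimilation: [nivrpbe] → [nivrbbe]
(3) Geminate Reduction: [nivrbbe] → [nivrbe]
(4) Final Devoicing: no change — [nivrbe]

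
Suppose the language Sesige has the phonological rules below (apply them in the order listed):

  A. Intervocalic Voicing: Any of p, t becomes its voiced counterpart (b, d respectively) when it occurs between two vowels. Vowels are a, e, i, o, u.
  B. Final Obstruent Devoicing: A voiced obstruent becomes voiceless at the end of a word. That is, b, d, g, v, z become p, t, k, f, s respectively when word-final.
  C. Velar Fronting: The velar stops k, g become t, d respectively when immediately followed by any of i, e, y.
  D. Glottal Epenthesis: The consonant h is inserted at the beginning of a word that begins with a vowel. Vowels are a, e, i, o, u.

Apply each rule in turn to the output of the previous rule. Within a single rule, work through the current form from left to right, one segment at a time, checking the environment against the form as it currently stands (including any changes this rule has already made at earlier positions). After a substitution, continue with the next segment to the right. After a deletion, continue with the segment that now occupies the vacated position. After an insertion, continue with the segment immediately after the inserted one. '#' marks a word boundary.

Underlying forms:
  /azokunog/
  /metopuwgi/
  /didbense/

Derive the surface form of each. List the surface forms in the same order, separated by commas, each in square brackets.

[hazokunok], [medobuwdi], [didbense]

/azokunog/:
  A Intervocalic Voicing: no change — [azokunog]
  B Final Obstruent Devoicing: [azokunog] → [azokunok]
  C Velar Fronting: no change — [azokunok]
  D Glottal Epenthesis: [azokunok] → [hazokunok]
/metopuwgi/:
  A Intervocalic Voicing: [metopuwgi] → [medobuwgi]
  B Final Obstruent Devoicing: no change — [medobuwgi]
  C Velar Fronting: [medobuwgi] → [medobuwdi]
  D Glottal Epenthesis: no change — [medobuwdi]
/didbense/:
  A Intervocalic Voicing: no change — [didbense]
  B Final Obstruent Devoicing: no change — [didbense]
  C Velar Fronting: no change — [didbense]
  D Glottal Epenthesis: no change — [didbense]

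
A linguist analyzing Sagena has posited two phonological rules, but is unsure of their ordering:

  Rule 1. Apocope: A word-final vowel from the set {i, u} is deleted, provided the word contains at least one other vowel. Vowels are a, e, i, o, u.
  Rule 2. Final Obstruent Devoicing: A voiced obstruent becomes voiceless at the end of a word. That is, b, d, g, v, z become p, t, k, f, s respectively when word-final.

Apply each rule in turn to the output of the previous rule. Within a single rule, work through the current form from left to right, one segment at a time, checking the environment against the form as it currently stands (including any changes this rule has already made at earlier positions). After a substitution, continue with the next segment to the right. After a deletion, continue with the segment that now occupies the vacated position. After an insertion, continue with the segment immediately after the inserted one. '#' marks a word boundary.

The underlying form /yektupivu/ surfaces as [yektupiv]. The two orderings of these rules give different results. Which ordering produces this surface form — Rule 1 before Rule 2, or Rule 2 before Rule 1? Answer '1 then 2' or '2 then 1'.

2 then 1

Order 1 then 2:
  1 Apocope: [yektupivu] → [yektupiv]
  2 Final Obstruent Devoicing: [yektupiv] → [yektupif]
  result: [yektupif]
Order 2 then 1:
  2 Final Obstruent Devoicing: no change — [yektupivu]
  1 Apocope: [yektupivu] → [yektupiv]
  result: [yektupiv]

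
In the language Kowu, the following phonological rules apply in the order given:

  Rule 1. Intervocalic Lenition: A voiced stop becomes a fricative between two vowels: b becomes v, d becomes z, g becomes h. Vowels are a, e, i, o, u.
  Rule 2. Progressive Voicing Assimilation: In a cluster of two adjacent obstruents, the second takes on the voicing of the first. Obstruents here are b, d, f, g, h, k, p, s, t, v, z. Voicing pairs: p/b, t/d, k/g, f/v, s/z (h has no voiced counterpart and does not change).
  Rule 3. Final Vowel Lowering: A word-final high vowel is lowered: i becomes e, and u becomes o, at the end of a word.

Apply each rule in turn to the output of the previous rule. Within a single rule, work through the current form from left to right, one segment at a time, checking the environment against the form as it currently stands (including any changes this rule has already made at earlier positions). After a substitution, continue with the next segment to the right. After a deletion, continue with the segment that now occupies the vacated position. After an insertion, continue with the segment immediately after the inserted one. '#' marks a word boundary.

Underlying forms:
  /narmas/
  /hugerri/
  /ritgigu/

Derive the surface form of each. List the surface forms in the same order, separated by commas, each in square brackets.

[narmas], [huherre], [ritkiho]

/narmas/:
  Rule 1 Intervocalic Lenition: no change — [narmas]
  Rule 2 Progressive Voicing Assimilation: no change — [narmas]
  Rule 3 Final Vowel Lowering: no change — [narmas]
/hugerri/:
  Rule 1 Intervocalic Lenition: [hugerri] → [huherri]
  Rule 2 Progressive Voicing Assimilation: no change — [huherri]
  Rule 3 Final Vowel Lowering: [huherri] → [huherre]
/ritgigu/:
  Rule 1 Intervocalic Lenition: [ritgigu] → [ritgihu]
  Rule 2 Progressive Voicing Assimilation: [ritgihu] → [ritkihu]
  Rule 3 Final Vowel Lowering: [ritkihu] → [ritkiho]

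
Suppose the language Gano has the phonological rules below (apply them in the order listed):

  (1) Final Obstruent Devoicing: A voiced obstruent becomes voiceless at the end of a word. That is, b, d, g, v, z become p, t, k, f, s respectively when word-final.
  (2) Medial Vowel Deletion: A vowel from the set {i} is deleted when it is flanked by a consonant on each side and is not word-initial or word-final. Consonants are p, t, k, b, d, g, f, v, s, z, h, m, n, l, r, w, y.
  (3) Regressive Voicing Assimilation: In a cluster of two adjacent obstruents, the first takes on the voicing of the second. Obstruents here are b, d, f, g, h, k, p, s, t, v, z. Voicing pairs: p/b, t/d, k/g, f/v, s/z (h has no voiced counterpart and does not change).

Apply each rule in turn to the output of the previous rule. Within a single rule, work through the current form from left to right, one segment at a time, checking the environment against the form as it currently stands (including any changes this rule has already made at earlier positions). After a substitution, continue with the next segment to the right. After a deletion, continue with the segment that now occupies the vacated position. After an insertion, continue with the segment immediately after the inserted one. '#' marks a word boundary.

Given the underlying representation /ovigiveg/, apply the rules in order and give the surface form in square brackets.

(1) Final Obstruent Devoicing: [ovigiveg] → [ovigivek]
(2) Medial Vowel Deletion: [ovigivek] → [ovgvek]
(3) Regressive Voicing Assimilation: no change — [ovgvek]

[ovgvek]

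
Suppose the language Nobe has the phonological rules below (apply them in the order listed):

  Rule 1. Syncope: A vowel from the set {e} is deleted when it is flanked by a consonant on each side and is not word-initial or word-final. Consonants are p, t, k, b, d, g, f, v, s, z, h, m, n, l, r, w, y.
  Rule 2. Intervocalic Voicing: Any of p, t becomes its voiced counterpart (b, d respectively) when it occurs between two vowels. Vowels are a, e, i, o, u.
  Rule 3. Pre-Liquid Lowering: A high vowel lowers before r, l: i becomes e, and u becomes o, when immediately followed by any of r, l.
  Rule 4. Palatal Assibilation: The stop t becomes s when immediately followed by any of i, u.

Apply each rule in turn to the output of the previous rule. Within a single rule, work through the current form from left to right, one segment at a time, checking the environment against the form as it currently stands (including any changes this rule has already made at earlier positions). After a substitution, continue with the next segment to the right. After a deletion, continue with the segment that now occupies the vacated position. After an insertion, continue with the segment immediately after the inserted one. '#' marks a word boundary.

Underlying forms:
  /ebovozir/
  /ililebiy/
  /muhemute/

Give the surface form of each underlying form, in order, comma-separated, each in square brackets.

/ebovozir/:
  Rule 1 Syncope: no change — [ebovozir]
  Rule 2 Intervocalic Voicing: no change — [ebovozir]
  Rule 3 Pre-Liquid Lowering: [ebovozir] → [ebovozer]
  Rule 4 Palatal Assibilation: no change — [ebovozer]
/ililebiy/:
  Rule 1 Syncope: [ililebiy] → [ililbiy]
  Rule 2 Intervocalic Voicing: no change — [ililbiy]
  Rule 3 Pre-Liquid Lowering: [ililbiy] → [elelbiy]
  Rule 4 Palatal Assibilation: no change — [elelbiy]
/muhemute/:
  Rule 1 Syncope: [muhemute] → [muhmute]
  Rule 2 Intervocalic Voicing: [muhmute] → [muhmude]
  Rule 3 Pre-Liquid Lowering: no change — [muhmude]
  Rule 4 Palatal Assibilation: no change — [muhmude]

[ebovozer], [elelbiy], [muhmude]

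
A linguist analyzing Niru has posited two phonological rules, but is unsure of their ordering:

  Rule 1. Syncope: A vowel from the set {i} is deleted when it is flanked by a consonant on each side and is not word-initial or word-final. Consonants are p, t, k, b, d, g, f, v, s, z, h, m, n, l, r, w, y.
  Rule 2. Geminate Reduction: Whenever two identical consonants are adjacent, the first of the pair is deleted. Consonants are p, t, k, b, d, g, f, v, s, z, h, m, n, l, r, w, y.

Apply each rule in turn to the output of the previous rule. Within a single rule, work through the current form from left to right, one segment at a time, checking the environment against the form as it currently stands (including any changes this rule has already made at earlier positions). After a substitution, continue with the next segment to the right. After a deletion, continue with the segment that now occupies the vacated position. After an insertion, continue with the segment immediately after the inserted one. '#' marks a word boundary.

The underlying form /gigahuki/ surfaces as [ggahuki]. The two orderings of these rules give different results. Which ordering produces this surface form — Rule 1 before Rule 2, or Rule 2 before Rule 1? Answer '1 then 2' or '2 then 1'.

2 then 1

Order 1 then 2:
  1 Syncope: [gigahuki] → [ggahuki]
  2 Geminate Reduction: [ggahuki] → [gahuki]
  result: [gahuki]
Order 2 then 1:
  2 Geminate Reduction: no change — [gigahuki]
  1 Syncope: [gigahuki] → [ggahuki]
  result: [ggahuki]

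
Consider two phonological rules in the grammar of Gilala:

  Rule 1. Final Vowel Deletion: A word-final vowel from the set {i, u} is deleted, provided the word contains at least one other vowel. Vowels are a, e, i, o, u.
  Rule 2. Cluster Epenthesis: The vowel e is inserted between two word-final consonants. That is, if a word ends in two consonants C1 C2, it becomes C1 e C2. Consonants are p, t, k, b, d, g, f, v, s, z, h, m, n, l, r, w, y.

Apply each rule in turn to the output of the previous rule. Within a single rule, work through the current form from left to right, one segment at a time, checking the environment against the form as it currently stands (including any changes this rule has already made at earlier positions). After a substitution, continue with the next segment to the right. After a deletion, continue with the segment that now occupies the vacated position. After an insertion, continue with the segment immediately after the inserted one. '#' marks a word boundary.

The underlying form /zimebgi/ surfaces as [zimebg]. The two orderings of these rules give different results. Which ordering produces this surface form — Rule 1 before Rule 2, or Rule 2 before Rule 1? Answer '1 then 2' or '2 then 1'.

2 then 1

Order 1 then 2:
  1 Final Vowel Deletion: [zimebgi] → [zimebg]
  2 Cluster Epenthesis: [zimebg] → [zimebeg]
  result: [zimebeg]
Order 2 then 1:
  2 Cluster Epenthesis: no change — [zimebgi]
  1 Final Vowel Deletion: [zimebgi] → [zimebg]
  result: [zimebg]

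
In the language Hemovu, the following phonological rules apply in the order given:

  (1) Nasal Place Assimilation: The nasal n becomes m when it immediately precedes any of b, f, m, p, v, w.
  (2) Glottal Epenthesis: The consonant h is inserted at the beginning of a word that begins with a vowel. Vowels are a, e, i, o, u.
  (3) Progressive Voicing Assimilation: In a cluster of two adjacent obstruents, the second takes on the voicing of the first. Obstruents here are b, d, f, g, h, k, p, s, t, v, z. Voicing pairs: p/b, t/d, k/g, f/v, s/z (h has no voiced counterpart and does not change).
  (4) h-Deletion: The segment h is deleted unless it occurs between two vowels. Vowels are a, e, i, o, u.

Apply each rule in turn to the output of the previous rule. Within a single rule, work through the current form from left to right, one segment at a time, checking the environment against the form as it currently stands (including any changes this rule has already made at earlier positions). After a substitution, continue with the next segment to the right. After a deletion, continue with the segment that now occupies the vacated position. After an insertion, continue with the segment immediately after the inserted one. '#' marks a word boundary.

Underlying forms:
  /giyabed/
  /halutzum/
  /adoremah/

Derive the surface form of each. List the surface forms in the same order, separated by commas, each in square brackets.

[giyabed], [alutsum], [adorema]

/giyabed/:
  (1) Nasal Place Assimilation: no change — [giyabed]
  (2) Glottal Epenthesis: no change — [giyabed]
  (3) Progressive Voicing Assimilation: no change — [giyabed]
  (4) h-Deletion: no change — [giyabed]
/halutzum/:
  (1) Nasal Place Assimilation: no change — [halutzum]
  (2) Glottal Epenthesis: no change — [halutzum]
  (3) Progressive Voicing Assimilation: [halutzum] → [halutsum]
  (4) h-Deletion: [halutsum] → [alutsum]
/adoremah/:
  (1) Nasal Place Assimilation: no change — [adoremah]
  (2) Glottal Epenthesis: [adoremah] → [hadoremah]
  (3) Progressive Voicing Assimilation: no change — [hadoremah]
  (4) h-Deletion: [hadoremah] → [adorema]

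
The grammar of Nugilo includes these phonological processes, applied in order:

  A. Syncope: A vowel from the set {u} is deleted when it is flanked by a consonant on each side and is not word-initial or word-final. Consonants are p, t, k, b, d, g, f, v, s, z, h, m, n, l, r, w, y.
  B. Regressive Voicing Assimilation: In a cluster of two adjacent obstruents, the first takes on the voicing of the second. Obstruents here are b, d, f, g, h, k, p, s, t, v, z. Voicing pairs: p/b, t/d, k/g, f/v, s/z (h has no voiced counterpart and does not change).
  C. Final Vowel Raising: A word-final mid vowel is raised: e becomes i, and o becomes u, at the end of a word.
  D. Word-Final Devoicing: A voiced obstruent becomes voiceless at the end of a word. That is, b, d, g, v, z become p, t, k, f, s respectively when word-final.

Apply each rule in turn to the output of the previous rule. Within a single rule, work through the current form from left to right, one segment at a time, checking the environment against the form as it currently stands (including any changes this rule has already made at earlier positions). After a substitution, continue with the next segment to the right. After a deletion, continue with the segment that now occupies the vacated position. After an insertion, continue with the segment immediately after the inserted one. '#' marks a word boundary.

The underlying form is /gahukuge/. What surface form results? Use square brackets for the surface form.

A Syncope: [gahukuge] → [gahkge]
B Regressive Voicing Assimilation: [gahkge] → [gahgge]
C Final Vowel Raising: [gahgge] → [gahggi]
D Word-Final Devoicing: no change — [gahggi]

[gahggi]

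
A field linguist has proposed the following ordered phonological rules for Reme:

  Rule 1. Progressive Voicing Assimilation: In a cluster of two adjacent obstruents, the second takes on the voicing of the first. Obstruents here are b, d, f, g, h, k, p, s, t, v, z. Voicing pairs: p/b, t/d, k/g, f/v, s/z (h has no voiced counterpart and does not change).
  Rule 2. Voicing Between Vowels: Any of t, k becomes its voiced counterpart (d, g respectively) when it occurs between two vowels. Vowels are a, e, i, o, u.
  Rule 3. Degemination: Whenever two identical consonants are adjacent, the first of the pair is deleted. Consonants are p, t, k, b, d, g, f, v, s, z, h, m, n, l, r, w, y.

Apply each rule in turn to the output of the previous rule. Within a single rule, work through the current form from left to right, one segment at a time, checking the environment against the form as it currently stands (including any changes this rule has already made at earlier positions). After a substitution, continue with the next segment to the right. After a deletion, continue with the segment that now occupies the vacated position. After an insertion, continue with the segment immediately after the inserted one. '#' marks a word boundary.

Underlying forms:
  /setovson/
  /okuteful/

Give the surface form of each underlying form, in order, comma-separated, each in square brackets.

[sedovzon], [ogudeful]

/setovson/:
  Rule 1 Progressive Voicing Assimilation: [setovson] → [setovzon]
  Rule 2 Voicing Between Vowels: [setovzon] → [sedovzon]
  Rule 3 Degemination: no change — [sedovzon]
/okuteful/:
  Rule 1 Progressive Voicing Assimilation: no change — [okuteful]
  Rule 2 Voicing Between Vowels: [okuteful] → [ogudeful]
  Rule 3 Degemination: no change — [ogudeful]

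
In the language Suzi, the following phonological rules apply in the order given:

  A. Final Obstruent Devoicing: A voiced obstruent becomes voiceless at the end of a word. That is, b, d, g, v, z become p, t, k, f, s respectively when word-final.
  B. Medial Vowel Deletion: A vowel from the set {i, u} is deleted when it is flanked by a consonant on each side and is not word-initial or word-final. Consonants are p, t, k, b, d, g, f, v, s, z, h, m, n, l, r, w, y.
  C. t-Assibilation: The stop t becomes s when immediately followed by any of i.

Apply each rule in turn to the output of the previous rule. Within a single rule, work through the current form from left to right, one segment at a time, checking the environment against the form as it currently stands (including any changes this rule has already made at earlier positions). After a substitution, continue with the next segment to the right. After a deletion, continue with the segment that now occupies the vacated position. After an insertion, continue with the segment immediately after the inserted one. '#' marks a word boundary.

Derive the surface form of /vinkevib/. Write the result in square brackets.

[vnkevp]

A Final Obstruent Devoicing: [vinkevib] → [vinkevip]
B Medial Vowel Deletion: [vinkevip] → [vnkevp]
C t-Assibilation: no change — [vnkevp]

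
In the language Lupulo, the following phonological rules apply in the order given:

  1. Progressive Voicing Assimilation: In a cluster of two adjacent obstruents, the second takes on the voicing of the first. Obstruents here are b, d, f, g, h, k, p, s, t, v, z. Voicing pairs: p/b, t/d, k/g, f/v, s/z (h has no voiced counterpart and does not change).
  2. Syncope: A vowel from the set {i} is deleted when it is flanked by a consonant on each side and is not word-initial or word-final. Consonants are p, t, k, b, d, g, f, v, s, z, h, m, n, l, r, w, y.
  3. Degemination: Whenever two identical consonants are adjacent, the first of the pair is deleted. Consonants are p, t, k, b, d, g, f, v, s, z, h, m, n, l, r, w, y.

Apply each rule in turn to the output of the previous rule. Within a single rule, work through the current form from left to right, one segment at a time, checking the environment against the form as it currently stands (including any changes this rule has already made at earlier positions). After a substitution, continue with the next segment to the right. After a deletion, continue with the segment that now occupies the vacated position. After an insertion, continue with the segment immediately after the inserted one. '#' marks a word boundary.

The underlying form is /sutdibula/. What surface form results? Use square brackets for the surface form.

[sutbula]

1 Progressive Voicing Assimilation: [sutdibula] → [suttibula]
2 Syncope: [suttibula] → [suttbula]
3 Degemination: [suttbula] → [sutbula]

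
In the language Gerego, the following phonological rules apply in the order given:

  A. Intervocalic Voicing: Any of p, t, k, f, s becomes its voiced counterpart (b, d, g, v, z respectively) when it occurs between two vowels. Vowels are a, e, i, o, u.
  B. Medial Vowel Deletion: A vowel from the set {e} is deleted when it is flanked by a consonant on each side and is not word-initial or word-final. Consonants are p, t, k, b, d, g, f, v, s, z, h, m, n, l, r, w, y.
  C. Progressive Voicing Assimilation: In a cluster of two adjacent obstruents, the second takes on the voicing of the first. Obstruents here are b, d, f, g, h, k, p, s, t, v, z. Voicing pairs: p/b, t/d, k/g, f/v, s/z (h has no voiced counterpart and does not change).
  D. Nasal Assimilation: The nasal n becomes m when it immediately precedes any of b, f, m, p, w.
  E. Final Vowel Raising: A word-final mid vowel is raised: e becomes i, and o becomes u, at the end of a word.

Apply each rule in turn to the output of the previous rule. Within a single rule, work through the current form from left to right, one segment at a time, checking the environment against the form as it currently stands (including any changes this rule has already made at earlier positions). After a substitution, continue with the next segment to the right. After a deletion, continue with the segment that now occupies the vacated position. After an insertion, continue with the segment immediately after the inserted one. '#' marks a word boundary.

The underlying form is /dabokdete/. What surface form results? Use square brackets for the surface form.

A Intervocalic Voicing: [dabokdete] → [dabokdede]
B Medial Vowel Deletion: [dabokdede] → [dabokdde]
C Progressive Voicing Assimilation: [dabokdde] → [daboktte]
D Nasal Assimilation: no change — [daboktte]
E Final Vowel Raising: [daboktte] → [daboktti]

[daboktti]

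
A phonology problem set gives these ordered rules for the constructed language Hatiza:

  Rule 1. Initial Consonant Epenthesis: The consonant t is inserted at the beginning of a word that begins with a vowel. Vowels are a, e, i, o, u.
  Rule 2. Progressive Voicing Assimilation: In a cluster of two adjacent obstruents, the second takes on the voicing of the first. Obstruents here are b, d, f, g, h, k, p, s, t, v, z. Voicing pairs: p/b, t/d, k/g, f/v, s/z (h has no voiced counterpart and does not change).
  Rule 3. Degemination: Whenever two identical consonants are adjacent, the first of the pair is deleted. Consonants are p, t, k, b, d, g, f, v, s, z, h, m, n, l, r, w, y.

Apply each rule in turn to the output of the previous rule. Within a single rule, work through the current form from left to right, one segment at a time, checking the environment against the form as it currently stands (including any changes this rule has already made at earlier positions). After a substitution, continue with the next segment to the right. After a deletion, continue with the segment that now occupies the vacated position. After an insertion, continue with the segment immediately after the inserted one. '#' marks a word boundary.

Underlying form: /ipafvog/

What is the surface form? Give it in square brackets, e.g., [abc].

Rule 1 Initial Consonant Epenthesis: [ipafvog] → [tipafvog]
Rule 2 Progressive Voicing Assimilation: [tipafvog] → [tipaffog]
Rule 3 Degemination: [tipaffog] → [tipafog]

[tipafog]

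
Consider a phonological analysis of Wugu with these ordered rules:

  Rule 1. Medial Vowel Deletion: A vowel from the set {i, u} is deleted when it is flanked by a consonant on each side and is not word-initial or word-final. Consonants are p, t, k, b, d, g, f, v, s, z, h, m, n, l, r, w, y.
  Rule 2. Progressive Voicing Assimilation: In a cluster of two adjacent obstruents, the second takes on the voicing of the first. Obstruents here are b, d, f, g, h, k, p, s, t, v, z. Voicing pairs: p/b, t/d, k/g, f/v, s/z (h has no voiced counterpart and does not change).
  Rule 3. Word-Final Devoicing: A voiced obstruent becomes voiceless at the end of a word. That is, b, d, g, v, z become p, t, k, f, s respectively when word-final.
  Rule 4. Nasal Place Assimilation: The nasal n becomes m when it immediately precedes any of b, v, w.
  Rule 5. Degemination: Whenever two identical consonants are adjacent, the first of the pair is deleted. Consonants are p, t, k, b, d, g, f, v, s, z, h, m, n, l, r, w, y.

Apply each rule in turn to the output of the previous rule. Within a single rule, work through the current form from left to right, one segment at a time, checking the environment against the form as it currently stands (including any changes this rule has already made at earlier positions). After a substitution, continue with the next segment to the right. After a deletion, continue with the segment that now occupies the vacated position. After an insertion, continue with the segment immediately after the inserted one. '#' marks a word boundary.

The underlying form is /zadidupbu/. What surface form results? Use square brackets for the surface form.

[zadbu]

Rule 1 Medial Vowel Deletion: [zadidupbu] → [zaddpbu]
Rule 2 Progressive Voicing Assimilation: [zaddpbu] → [zaddbbu]
Rule 3 Word-Final Devoicing: no change — [zaddbbu]
Rule 4 Nasal Place Assimilation: no change — [zaddbbu]
Rule 5 Degemination: [zaddbbu] → [zadbu]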